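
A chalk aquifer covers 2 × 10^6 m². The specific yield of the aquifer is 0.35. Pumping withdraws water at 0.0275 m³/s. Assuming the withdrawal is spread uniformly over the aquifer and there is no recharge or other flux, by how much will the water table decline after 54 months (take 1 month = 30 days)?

Q = 0.0275 m³/s = 2376 m³/d
t = 54 months = 1620 d
ΔV = Q × t = 2376 m³/d × 1620 d = 3.849 × 10^6 m³
Δh = ΔV / (Sy × A) = 3.849 × 10^6 / (0.35 × 2 × 10^6) = 5.499 m

Δh ≈ 5.5 m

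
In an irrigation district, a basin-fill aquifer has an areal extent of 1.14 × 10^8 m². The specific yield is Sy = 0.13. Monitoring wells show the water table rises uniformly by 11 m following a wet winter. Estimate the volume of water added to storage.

ΔV ≈ 1.63 × 10^8 m³

ΔV = Sy × A × Δh = 0.13 × 1.14 × 10^8 m² × 11 m = 1.63 × 10^8 m³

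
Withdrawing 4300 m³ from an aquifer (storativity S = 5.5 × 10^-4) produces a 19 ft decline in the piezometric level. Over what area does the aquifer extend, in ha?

Δh = 19 ft = 5.791 m
A = ΔV / (S × Δh) = 4300 / (5.5 × 10^-4 × 5.791) = 1.35 × 10^6 m²
A = 1.35 × 10^6 m² = 135 ha

A ≈ 135 ha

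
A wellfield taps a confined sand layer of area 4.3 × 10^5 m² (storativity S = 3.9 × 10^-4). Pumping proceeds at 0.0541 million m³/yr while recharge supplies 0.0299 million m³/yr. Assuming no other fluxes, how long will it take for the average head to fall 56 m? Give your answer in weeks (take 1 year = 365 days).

t ≈ 20.2 weeks

ΔV = S × A × Δh = 3.9 × 10^-4 × 4.3 × 10^5 × 56 = 9391 m³
Net withdrawal = 0.0541 − 0.0299 = 0.0242 million m³/yr = 66.3 m³/d
t = ΔV / Q = 9391 m³ / 66.3 m³/d = 141.6 d
t = 141.6 d ≈ 20.23 weeks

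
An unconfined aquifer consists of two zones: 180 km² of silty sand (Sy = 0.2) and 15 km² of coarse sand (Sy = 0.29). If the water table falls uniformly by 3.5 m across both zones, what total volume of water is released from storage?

ΔV ≈ 1.41 × 10^8 m³

A₁ = 180 km² = 1.8 × 10^8 m²; A₂ = 15 km² = 1.5 × 10^7 m²
ΔV₁ = 0.2 × 1.8 × 10^8 × 3.5 = 1.26 × 10^8 m³
ΔV₂ = 0.29 × 1.5 × 10^7 × 3.5 = 1.522 × 10^7 m³
ΔV = ΔV₁ + ΔV₂ = 1.412 × 10^8 m³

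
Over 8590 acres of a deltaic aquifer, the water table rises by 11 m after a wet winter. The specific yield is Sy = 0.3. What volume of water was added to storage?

ΔV ≈ 1.15 × 10^8 m³

A = 8590 acres = 3.476 × 10^7 m²
ΔV = Sy × A × Δh = 0.3 × 3.476 × 10^7 m² × 11 m = 1.147 × 10^8 m³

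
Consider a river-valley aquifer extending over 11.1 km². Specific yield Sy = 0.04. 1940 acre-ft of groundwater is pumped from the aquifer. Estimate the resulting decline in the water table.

Δh ≈ 5.39 m

A = 11.1 km² = 1.11 × 10^7 m²
ΔV = 1940 acre-ft = 2.393 × 10^6 m³
Δh = ΔV / (Sy × A) = 2.393 × 10^6 m³ / (0.04 × 1.11 × 10^7 m²) = 5.39 m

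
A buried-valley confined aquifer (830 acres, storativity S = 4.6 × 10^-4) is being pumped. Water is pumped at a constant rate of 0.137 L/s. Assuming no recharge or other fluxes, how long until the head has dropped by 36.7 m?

t ≈ 4790 days

A = 830 acres = 3.359 × 10^6 m²
ΔV = S × A × Δh = 4.6 × 10^-4 × 3.359 × 10^6 × 36.7 = 56700 m³
Q = 0.137 L/s = 11.84 m³/d
t = ΔV / Q = 56700 m³ / 11.84 m³/d = 4791 d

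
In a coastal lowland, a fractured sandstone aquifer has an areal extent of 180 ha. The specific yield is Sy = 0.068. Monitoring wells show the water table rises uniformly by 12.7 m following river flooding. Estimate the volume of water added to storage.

A = 180 ha = 1.8 × 10^6 m²
ΔV = Sy × A × Δh = 0.068 × 1.8 × 10^6 m² × 12.7 m = 1.554 × 10^6 m³

ΔV ≈ 1.55 × 10^6 m³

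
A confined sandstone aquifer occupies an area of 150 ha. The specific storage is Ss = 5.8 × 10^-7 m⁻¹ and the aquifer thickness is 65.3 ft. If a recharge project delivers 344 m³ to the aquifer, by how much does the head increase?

b = 65.3 ft = 19.9 m
S = Ss × b = 5.8 × 10^-7 m⁻¹ × 19.9 m = 1.154 × 10^-5
A = 150 ha = 1.5 × 10^6 m²
Δh = ΔV / (S × A) = 344 m³ / (1.154 × 10^-5 × 1.5 × 10^6 m²) = 19.87 m

Δh ≈ 19.9 m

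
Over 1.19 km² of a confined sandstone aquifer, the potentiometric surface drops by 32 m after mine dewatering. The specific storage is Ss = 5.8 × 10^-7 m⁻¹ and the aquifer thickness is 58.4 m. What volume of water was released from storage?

ΔV ≈ 1290 m³

S = Ss × b = 5.8 × 10^-7 m⁻¹ × 58.4 m = 3.387 × 10^-5
A = 1.19 km² = 1.19 × 10^6 m²
ΔV = S × A × Δh = 3.387 × 10^-5 × 1.19 × 10^6 m² × 32 m = 1290 m³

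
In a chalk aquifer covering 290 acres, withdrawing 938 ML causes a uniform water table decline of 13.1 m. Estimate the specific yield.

Sy ≈ 0.061

A = 290 acres = 1.174 × 10^6 m²
ΔV = 938 ML = 9.38 × 10^5 m³
Sy = ΔV / (A × Δh) = 9.38 × 10^5 m³ / (1.174 × 10^6 m² × 13.1 m) = 0.06101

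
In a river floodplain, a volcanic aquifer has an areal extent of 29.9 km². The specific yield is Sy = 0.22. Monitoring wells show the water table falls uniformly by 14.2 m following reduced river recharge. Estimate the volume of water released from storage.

ΔV ≈ 9.34 × 10^7 m³

A = 29.9 km² = 2.99 × 10^7 m²
ΔV = Sy × A × Δh = 0.22 × 2.99 × 10^7 m² × 14.2 m = 9.341 × 10^7 m³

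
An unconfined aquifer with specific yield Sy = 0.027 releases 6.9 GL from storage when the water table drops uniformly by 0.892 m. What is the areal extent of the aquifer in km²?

ΔV = 6.9 GL = 6.9 × 10^6 m³
A = ΔV / (Sy × Δh) = 6.9 × 10^6 / (0.027 × 0.892) = 2.865 × 10^8 m²
A = 2.865 × 10^8 m² = 286.5 km²

A ≈ 286 km²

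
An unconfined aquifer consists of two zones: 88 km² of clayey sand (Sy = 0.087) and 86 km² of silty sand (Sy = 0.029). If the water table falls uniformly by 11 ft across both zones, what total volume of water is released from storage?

ΔV ≈ 3.4 × 10^7 m³

A₁ = 88 km² = 8.8 × 10^7 m²; A₂ = 86 km² = 8.6 × 10^7 m²
Δh = 11 ft = 3.353 m
ΔV₁ = 0.087 × 8.8 × 10^7 × 3.353 = 2.567 × 10^7 m³
ΔV₂ = 0.029 × 8.6 × 10^7 × 3.353 = 8.362 × 10^6 m³
ΔV = ΔV₁ + ΔV₂ = 3.403 × 10^7 m³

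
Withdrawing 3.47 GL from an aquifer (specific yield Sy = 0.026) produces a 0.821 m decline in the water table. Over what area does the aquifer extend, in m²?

ΔV = 3.47 GL = 3.47 × 10^6 m³
A = ΔV / (Sy × Δh) = 3.47 × 10^6 / (0.026 × 0.821) = 1.626 × 10^8 m²

A ≈ 1.63 × 10^8 m²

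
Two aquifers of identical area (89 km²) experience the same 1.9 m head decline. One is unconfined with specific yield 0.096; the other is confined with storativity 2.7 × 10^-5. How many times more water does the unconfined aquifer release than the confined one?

ΔV_u / ΔV_c ≈ 3560

A = 89 km² = 8.9 × 10^7 m²
Unconfined: ΔV_u = Sy × A × Δh = 0.096 × 8.9 × 10^7 × 1.9 = 1.623 × 10^7 m³
Confined: ΔV_c = S × A × Δh = 2.7 × 10^-5 × 8.9 × 10^7 × 1.9 = 4566 m³
Ratio = ΔV_u / ΔV_c = Sy / S = 0.096 / 2.7 × 10^-5 = 3556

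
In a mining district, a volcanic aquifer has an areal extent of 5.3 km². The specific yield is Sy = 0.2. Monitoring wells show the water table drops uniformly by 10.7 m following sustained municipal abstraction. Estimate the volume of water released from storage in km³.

A = 5.3 km² = 5.3 × 10^6 m²
ΔV = Sy × A × Δh = 0.2 × 5.3 × 10^6 m² × 10.7 m = 1.134 × 10^7 m³
ΔV = 1.134 × 10^7 m³ = 0.01134 km³

ΔV ≈ 0.0113 km³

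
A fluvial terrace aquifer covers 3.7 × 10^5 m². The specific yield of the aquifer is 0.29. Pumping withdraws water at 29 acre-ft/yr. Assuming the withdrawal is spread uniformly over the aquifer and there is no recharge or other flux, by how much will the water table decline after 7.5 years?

Δh ≈ 2.5 m

Q = 29 acre-ft/yr = 98 m³/d
t = 7.5 years = 2738 d
ΔV = Q × t = 98 m³/d × 2738 d = 2.683 × 10^5 m³
Δh = ΔV / (Sy × A) = 2.683 × 10^5 / (0.29 × 3.7 × 10^5) = 2.5 m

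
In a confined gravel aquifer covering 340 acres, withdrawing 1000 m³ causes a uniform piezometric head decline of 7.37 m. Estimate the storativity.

S ≈ 9.9 × 10^-5

A = 340 acres = 1.376 × 10^6 m²
S = ΔV / (A × Δh) = 1000 m³ / (1.376 × 10^6 m² × 7.37 m) = 9.861 × 10^-5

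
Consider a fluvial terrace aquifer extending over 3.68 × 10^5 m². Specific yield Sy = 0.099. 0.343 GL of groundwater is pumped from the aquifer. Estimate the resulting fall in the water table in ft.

ΔV = 0.343 GL = 3.43 × 10^5 m³
Δh = ΔV / (Sy × A) = 3.43 × 10^5 m³ / (0.099 × 3.68 × 10^5 m²) = 9.415 m
Δh = 9.415 m = 30.89 ft

Δh ≈ 30.9 ft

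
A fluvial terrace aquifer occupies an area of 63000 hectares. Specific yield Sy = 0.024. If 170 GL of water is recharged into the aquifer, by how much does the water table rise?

A = 63000 hectares = 6.3 × 10^8 m²
ΔV = 170 GL = 1.7 × 10^8 m³
Δh = ΔV / (Sy × A) = 1.7 × 10^8 m³ / (0.024 × 6.3 × 10^8 m²) = 11.24 m

Δh ≈ 11.2 m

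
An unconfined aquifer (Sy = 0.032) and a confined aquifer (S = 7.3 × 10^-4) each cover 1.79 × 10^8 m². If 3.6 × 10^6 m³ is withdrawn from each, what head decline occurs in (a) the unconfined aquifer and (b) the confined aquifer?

Unconfined: Δh_u = ΔV/(Sy·A) = 3.6 × 10^6/(0.032 × 1.79 × 10^8) = 0.6285 m
Confined: Δh_c = ΔV/(S·A) = 3.6 × 10^6/(7.3 × 10^-4 × 1.79 × 10^8) = 27.55 m

Δh_u ≈ 0.628 m; Δh_c ≈ 27.6 m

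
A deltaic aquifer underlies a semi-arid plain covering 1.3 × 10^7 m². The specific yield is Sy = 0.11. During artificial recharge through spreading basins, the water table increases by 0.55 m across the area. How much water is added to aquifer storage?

ΔV = Sy × A × Δh = 0.11 × 1.3 × 10^7 m² × 0.55 m = 7.865 × 10^5 m³

ΔV ≈ 7.87 × 10^5 m³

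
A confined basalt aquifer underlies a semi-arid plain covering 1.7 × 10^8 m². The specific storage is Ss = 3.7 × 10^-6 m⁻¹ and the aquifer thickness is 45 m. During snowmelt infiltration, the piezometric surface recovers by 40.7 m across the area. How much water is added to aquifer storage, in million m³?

ΔV ≈ 1.15 million m³

S = Ss × b = 3.7 × 10^-6 m⁻¹ × 45 m = 1.665 × 10^-4
ΔV = S × A × Δh = 1.665 × 10^-4 × 1.7 × 10^8 m² × 40.7 m = 1.152 × 10^6 m³
ΔV = 1.152 × 10^6 m³ = 1.152 million m³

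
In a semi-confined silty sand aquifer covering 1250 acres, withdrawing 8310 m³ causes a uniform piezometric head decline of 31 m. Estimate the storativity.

A = 1250 acres = 5.059 × 10^6 m²
S = ΔV / (A × Δh) = 8310 m³ / (5.059 × 10^6 m² × 31 m) = 5.299 × 10^-5

S ≈ 5.3 × 10^-5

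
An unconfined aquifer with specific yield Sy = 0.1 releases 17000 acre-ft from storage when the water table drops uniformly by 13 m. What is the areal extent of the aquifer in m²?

A ≈ 1.61 × 10^7 m²

ΔV = 17000 acre-ft = 2.097 × 10^7 m³
A = ΔV / (Sy × Δh) = 2.097 × 10^7 / (0.1 × 13) = 1.613 × 10^7 m²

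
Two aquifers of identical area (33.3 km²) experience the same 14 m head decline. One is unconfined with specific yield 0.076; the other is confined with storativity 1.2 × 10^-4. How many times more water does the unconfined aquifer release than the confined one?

ΔV_u / ΔV_c ≈ 633

A = 33.3 km² = 3.33 × 10^7 m²
Unconfined: ΔV_u = Sy × A × Δh = 0.076 × 3.33 × 10^7 × 14 = 3.543 × 10^7 m³
Confined: ΔV_c = S × A × Δh = 1.2 × 10^-4 × 3.33 × 10^7 × 14 = 55940 m³
Ratio = ΔV_u / ΔV_c = Sy / S = 0.076 / 1.2 × 10^-4 = 633.3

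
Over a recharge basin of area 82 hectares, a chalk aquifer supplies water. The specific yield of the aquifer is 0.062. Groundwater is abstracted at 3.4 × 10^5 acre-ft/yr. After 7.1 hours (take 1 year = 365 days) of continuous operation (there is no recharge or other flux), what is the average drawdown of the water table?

A = 82 hectares = 8.2 × 10^5 m²
Q = 3.4 × 10^5 acre-ft/yr = 1.149 × 10^6 m³/d
t = 7.1 hours = 0.2958 d
ΔV = Q × t = 1.149 × 10^6 m³/d × 0.2958 d = 3.399 × 10^5 m³
Δh = ΔV / (Sy × A) = 3.399 × 10^5 / (0.062 × 8.2 × 10^5) = 6.686 m

Δh ≈ 6.69 m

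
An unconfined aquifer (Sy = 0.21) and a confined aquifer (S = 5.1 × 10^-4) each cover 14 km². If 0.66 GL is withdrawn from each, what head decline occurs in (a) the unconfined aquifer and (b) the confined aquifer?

A = 14 km² = 1.4 × 10^7 m²
ΔV = 0.66 GL = 6.6 × 10^5 m³
Unconfined: Δh_u = ΔV/(Sy·A) = 6.6 × 10^5/(0.21 × 1.4 × 10^7) = 0.2245 m
Confined: Δh_c = ΔV/(S·A) = 6.6 × 10^5/(5.1 × 10^-4 × 1.4 × 10^7) = 92.44 m

Δh_u ≈ 0.224 m; Δh_c ≈ 92.4 m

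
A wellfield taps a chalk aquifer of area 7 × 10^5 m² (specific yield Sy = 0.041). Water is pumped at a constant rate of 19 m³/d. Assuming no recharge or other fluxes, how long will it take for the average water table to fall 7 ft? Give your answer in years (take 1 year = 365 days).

Δh = 7 ft = 2.134 m
ΔV = Sy × A × Δh = 0.041 × 7 × 10^5 × 2.134 = 61230 m³
t = ΔV / Q = 61230 m³ / 19 m³/d = 3223 d
t = 3223 d ≈ 8.83 years

t ≈ 8.83 years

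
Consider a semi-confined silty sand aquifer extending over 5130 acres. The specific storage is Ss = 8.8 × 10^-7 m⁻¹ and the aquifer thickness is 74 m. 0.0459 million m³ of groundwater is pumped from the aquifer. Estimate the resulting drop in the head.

Δh ≈ 34 m

S = Ss × b = 8.8 × 10^-7 m⁻¹ × 74 m = 6.512 × 10^-5
A = 5130 acres = 2.076 × 10^7 m²
ΔV = 0.0459 million m³ = 45900 m³
Δh = ΔV / (S × A) = 45900 m³ / (6.512 × 10^-5 × 2.076 × 10^7 m²) = 33.95 m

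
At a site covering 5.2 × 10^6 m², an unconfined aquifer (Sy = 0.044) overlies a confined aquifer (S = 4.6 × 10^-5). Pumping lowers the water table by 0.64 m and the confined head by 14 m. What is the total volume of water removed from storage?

Unconfined: ΔV_u = Sy × A × Δh_u = 0.044 × 5.2 × 10^6 × 0.64 = 1.464 × 10^5 m³
Confined: ΔV_c = S × A × Δh_c = 4.6 × 10^-5 × 5.2 × 10^6 × 14 = 3349 m³
Total ΔV = 1.464 × 10^5 + 3349 = 1.498 × 10^5 m³

ΔV ≈ 1.5 × 10^5 m³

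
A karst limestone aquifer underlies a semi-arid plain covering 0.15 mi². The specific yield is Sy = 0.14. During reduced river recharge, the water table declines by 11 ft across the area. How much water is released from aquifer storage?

ΔV ≈ 1.82 × 10^5 m³

A = 0.15 mi² = 3.885 × 10^5 m²
Δh = 11 ft = 3.353 m
ΔV = Sy × A × Δh = 0.14 × 3.885 × 10^5 m² × 3.353 m = 1.824 × 10^5 m³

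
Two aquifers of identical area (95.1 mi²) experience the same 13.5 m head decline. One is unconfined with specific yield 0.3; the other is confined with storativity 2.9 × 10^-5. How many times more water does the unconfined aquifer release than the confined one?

ΔV_u / ΔV_c ≈ 10300

A = 95.1 mi² = 2.463 × 10^8 m²
Unconfined: ΔV_u = Sy × A × Δh = 0.3 × 2.463 × 10^8 × 13.5 = 9.975 × 10^8 m³
Confined: ΔV_c = S × A × Δh = 2.9 × 10^-5 × 2.463 × 10^8 × 13.5 = 96430 m³
Ratio = ΔV_u / ΔV_c = Sy / S = 0.3 / 2.9 × 10^-5 = 10340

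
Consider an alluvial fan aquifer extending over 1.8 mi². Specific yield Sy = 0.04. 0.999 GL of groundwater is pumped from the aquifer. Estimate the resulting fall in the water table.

A = 1.8 mi² = 4.662 × 10^6 m²
ΔV = 0.999 GL = 9.99 × 10^5 m³
Δh = ΔV / (Sy × A) = 9.99 × 10^5 m³ / (0.04 × 4.662 × 10^6 m²) = 5.357 m

Δh ≈ 5.36 m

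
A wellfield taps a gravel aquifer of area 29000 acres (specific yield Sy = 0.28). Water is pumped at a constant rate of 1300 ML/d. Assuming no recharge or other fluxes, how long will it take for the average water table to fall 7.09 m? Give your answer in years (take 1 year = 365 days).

t ≈ 0.491 years

A = 29000 acres = 1.174 × 10^8 m²
ΔV = Sy × A × Δh = 0.28 × 1.174 × 10^8 × 7.09 = 2.33 × 10^8 m³
Q = 1300 ML/d = 1.3 × 10^6 m³/d
t = ΔV / Q = 2.33 × 10^8 m³ / 1.3 × 10^6 m³/d = 179.2 d
t = 179.2 d ≈ 0.491 years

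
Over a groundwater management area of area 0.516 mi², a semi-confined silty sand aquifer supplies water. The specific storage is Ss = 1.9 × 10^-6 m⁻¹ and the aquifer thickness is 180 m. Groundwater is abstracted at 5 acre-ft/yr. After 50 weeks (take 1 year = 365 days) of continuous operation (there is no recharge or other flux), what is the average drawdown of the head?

S = Ss × b = 1.9 × 10^-6 m⁻¹ × 180 m = 3.42 × 10^-4
A = 0.516 mi² = 1.336 × 10^6 m²
Q = 5 acre-ft/yr = 16.9 m³/d
t = 50 weeks = 350 d
ΔV = Q × t = 16.9 m³/d × 350 d = 5914 m³
Δh = ΔV / (S × A) = 5914 / (3.42 × 10^-4 × 1.336 × 10^6) = 12.94 m

Δh ≈ 12.9 m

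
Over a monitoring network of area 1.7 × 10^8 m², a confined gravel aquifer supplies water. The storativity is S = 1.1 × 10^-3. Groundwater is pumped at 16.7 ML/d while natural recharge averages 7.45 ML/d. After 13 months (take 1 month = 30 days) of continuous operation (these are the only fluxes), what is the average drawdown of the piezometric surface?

Δh ≈ 19.3 m

Net abstraction = 16.7 − 7.45 = 9.25 ML/d
Q_net = 9.25 ML/d = 9250 m³/d
t = 13 months = 390 d
ΔV = Q × t = 9250 m³/d × 390 d = 3.607 × 10^6 m³
Δh = ΔV / (S × A) = 3.607 × 10^6 / (0.0011 × 1.7 × 10^8) = 19.29 m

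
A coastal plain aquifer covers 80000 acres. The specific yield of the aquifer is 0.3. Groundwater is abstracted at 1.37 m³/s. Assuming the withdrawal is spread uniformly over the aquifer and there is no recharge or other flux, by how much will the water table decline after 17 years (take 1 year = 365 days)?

Δh ≈ 7.56 m

A = 80000 acres = 3.237 × 10^8 m²
Q = 1.37 m³/s = 1.184 × 10^5 m³/d
t = 17 years = 6205 d
ΔV = Q × t = 1.184 × 10^5 m³/d × 6205 d = 7.345 × 10^8 m³
Δh = ΔV / (Sy × A) = 7.345 × 10^8 / (0.3 × 3.237 × 10^8) = 7.562 m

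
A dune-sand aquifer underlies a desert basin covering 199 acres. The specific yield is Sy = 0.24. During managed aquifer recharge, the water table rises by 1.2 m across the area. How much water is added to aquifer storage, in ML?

A = 199 acres = 8.053 × 10^5 m²
ΔV = Sy × A × Δh = 0.24 × 8.053 × 10^5 m² × 1.2 m = 2.319 × 10^5 m³
ΔV = 2.319 × 10^5 m³ = 231.9 ML

ΔV ≈ 232 ML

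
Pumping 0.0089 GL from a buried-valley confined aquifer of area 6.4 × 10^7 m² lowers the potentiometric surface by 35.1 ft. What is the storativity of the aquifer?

Δh = 35.1 ft = 10.7 m
ΔV = 0.0089 GL = 8900 m³
S = ΔV / (A × Δh) = 8900 m³ / (6.4 × 10^7 m² × 10.7 m) = 1.3 × 10^-5

S ≈ 1.3 × 10^-5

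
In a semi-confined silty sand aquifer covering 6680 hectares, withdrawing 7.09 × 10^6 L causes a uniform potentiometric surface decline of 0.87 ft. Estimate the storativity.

S ≈ 4 × 10^-4

A = 6680 hectares = 6.68 × 10^7 m²
Δh = 0.87 ft = 0.2652 m
ΔV = 7.09 × 10^6 L = 7090 m³
S = ΔV / (A × Δh) = 7090 m³ / (6.68 × 10^7 m² × 0.2652 m) = 4.003 × 10^-4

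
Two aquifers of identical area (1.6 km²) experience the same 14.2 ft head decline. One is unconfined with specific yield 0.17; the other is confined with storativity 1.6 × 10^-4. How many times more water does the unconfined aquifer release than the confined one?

ΔV_u / ΔV_c ≈ 1060

A = 1.6 km² = 1.6 × 10^6 m²
Δh = 14.2 ft = 4.328 m
Unconfined: ΔV_u = Sy × A × Δh = 0.17 × 1.6 × 10^6 × 4.328 = 1.177 × 10^6 m³
Confined: ΔV_c = S × A × Δh = 1.6 × 10^-4 × 1.6 × 10^6 × 4.328 = 1108 m³
Ratio = ΔV_u / ΔV_c = Sy / S = 0.17 / 1.6 × 10^-4 = 1062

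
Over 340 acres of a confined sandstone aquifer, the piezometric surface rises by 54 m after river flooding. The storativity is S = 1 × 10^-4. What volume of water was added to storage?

ΔV ≈ 7430 m³

A = 340 acres = 1.376 × 10^6 m²
ΔV = S × A × Δh = 1 × 10^-4 × 1.376 × 10^6 m² × 54 m = 7430 m³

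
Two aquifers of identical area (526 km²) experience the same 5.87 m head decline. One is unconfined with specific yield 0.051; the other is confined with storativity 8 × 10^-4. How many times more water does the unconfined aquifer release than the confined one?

A = 526 km² = 5.26 × 10^8 m²
Unconfined: ΔV_u = Sy × A × Δh = 0.051 × 5.26 × 10^8 × 5.87 = 1.575 × 10^8 m³
Confined: ΔV_c = S × A × Δh = 8 × 10^-4 × 5.26 × 10^8 × 5.87 = 2.47 × 10^6 m³
Ratio = ΔV_u / ΔV_c = Sy / S = 0.051 / 8 × 10^-4 = 63.75

ΔV_u / ΔV_c ≈ 63.8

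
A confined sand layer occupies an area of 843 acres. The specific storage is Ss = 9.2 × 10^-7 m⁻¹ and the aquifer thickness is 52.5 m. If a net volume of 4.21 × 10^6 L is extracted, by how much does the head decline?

Δh ≈ 25.5 m

S = Ss × b = 9.2 × 10^-7 m⁻¹ × 52.5 m = 4.83 × 10^-5
A = 843 acres = 3.411 × 10^6 m²
ΔV = 4.21 × 10^6 L = 4210 m³
Δh = ΔV / (S × A) = 4210 m³ / (4.83 × 10^-5 × 3.411 × 10^6 m²) = 25.55 m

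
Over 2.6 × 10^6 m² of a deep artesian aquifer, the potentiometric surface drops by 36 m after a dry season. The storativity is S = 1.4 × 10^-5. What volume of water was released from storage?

ΔV = S × A × Δh = 1.4 × 10^-5 × 2.6 × 10^6 m² × 36 m = 1310 m³

ΔV ≈ 1310 m³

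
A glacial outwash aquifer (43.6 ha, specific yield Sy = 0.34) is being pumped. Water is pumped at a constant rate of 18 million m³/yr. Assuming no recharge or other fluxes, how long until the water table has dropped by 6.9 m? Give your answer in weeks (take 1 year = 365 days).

t ≈ 2.96 weeks

A = 43.6 ha = 4.36 × 10^5 m²
ΔV = Sy × A × Δh = 0.34 × 4.36 × 10^5 × 6.9 = 1.023 × 10^6 m³
Q = 18 million m³/yr = 49320 m³/d
t = ΔV / Q = 1.023 × 10^6 m³ / 49320 m³/d = 20.74 d
t = 20.74 d ≈ 2.963 weeks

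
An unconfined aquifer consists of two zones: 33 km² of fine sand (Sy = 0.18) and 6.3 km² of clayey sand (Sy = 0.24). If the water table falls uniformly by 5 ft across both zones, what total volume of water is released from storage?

ΔV ≈ 1.14 × 10^7 m³

A₁ = 33 km² = 3.3 × 10^7 m²; A₂ = 6.3 km² = 6.3 × 10^6 m²
Δh = 5 ft = 1.524 m
ΔV₁ = 0.18 × 3.3 × 10^7 × 1.524 = 9.053 × 10^6 m³
ΔV₂ = 0.24 × 6.3 × 10^6 × 1.524 = 2.304 × 10^6 m³
ΔV = ΔV₁ + ΔV₂ = 1.136 × 10^7 m³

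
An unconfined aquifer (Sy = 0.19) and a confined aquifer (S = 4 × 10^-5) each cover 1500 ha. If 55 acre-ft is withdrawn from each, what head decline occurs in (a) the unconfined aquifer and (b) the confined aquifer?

Δh_u ≈ 0.0238 m; Δh_c ≈ 113 m

A = 1500 ha = 1.5 × 10^7 m²
ΔV = 55 acre-ft = 67840 m³
Unconfined: Δh_u = ΔV/(Sy·A) = 67840/(0.19 × 1.5 × 10^7) = 0.0238 m
Confined: Δh_c = ΔV/(S·A) = 67840/(4 × 10^-5 × 1.5 × 10^7) = 113.1 m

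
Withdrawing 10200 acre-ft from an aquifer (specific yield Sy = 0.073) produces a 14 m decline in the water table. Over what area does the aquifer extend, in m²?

A ≈ 1.23 × 10^7 m²

ΔV = 10200 acre-ft = 1.258 × 10^7 m³
A = ΔV / (Sy × Δh) = 1.258 × 10^7 / (0.073 × 14) = 1.231 × 10^7 m²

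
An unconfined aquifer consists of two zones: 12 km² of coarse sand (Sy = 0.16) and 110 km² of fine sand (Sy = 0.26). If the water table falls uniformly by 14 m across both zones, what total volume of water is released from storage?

A₁ = 12 km² = 1.2 × 10^7 m²; A₂ = 110 km² = 1.1 × 10^8 m²
ΔV₁ = 0.16 × 1.2 × 10^7 × 14 = 2.688 × 10^7 m³
ΔV₂ = 0.26 × 1.1 × 10^8 × 14 = 4.004 × 10^8 m³
ΔV = ΔV₁ + ΔV₂ = 4.273 × 10^8 m³

ΔV ≈ 4.27 × 10^8 m³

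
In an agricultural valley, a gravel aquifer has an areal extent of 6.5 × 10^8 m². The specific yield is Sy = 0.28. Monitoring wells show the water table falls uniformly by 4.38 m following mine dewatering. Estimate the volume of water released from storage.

ΔV ≈ 7.97 × 10^8 m³

ΔV = Sy × A × Δh = 0.28 × 6.5 × 10^8 m² × 4.38 m = 7.972 × 10^8 m³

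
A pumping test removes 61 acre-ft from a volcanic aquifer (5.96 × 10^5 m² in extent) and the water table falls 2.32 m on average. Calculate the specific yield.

ΔV = 61 acre-ft = 75240 m³
Sy = ΔV / (A × Δh) = 75240 m³ / (5.96 × 10^5 m² × 2.32 m) = 0.05442

Sy ≈ 0.054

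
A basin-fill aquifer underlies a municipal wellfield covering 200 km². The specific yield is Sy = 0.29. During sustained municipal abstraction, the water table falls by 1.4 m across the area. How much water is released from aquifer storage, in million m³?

ΔV ≈ 81.2 million m³

A = 200 km² = 2 × 10^8 m²
ΔV = Sy × A × Δh = 0.29 × 2 × 10^8 m² × 1.4 m = 8.12 × 10^7 m³
ΔV = 8.12 × 10^7 m³ = 81.2 million m³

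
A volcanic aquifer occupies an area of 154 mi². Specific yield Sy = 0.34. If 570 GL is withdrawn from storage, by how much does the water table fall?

Δh ≈ 4.2 m

A = 154 mi² = 3.989 × 10^8 m²
ΔV = 570 GL = 5.7 × 10^8 m³
Δh = ΔV / (Sy × A) = 5.7 × 10^8 m³ / (0.34 × 3.989 × 10^8 m²) = 4.203 m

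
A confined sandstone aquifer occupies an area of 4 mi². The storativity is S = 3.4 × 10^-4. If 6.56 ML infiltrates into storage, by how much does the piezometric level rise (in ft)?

Δh ≈ 6.11 ft

A = 4 mi² = 1.036 × 10^7 m²
ΔV = 6.56 ML = 6560 m³
Δh = ΔV / (S × A) = 6560 m³ / (3.4 × 10^-4 × 1.036 × 10^7 m²) = 1.862 m
Δh = 1.862 m = 6.11 ft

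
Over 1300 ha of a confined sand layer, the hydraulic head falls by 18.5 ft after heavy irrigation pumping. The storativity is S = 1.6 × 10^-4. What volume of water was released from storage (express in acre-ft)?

ΔV ≈ 9.51 acre-ft

A = 1300 ha = 1.3 × 10^7 m²
Δh = 18.5 ft = 5.639 m
ΔV = S × A × Δh = 1.6 × 10^-4 × 1.3 × 10^7 m² × 5.639 m = 11730 m³
ΔV = 11730 m³ = 9.509 acre-ft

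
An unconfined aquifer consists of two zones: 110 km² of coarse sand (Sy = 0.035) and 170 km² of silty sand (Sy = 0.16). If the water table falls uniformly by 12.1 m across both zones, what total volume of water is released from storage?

ΔV ≈ 3.76 × 10^8 m³

A₁ = 110 km² = 1.1 × 10^8 m²; A₂ = 170 km² = 1.7 × 10^8 m²
ΔV₁ = 0.035 × 1.1 × 10^8 × 12.1 = 4.659 × 10^7 m³
ΔV₂ = 0.16 × 1.7 × 10^8 × 12.1 = 3.291 × 10^8 m³
ΔV = ΔV₁ + ΔV₂ = 3.757 × 10^8 m³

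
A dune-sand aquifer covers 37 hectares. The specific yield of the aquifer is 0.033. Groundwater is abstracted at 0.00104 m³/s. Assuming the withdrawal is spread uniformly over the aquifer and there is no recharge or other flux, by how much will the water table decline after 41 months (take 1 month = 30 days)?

A = 37 hectares = 3.7 × 10^5 m²
Q = 0.00104 m³/s = 89.86 m³/d
t = 41 months = 1230 d
ΔV = Q × t = 89.86 m³/d × 1230 d = 1.105 × 10^5 m³
Δh = ΔV / (Sy × A) = 1.105 × 10^5 / (0.033 × 3.7 × 10^5) = 9.052 m

Δh ≈ 9.05 m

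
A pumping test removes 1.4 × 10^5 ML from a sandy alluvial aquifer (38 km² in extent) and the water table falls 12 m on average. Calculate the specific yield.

A = 38 km² = 3.8 × 10^7 m²
ΔV = 1.4 × 10^5 ML = 1.4 × 10^8 m³
Sy = ΔV / (A × Δh) = 1.4 × 10^8 m³ / (3.8 × 10^7 m² × 12 m) = 0.307

Sy ≈ 0.31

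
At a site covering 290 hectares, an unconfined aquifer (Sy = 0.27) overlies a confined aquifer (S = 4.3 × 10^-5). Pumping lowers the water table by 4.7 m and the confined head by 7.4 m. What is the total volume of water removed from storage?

A = 290 hectares = 2.9 × 10^6 m²
Unconfined: ΔV_u = Sy × A × Δh_u = 0.27 × 2.9 × 10^6 × 4.7 = 3.68 × 10^6 m³
Confined: ΔV_c = S × A × Δh_c = 4.3 × 10^-5 × 2.9 × 10^6 × 7.4 = 922.8 m³
Total ΔV = 3.68 × 10^6 + 922.8 = 3.681 × 10^6 m³

ΔV ≈ 3.68 × 10^6 m³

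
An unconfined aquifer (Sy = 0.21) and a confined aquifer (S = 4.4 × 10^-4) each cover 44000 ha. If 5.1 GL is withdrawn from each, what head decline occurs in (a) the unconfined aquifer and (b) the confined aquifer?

Δh_u ≈ 0.0552 m; Δh_c ≈ 26.3 m

A = 44000 ha = 4.4 × 10^8 m²
ΔV = 5.1 GL = 5.1 × 10^6 m³
Unconfined: Δh_u = ΔV/(Sy·A) = 5.1 × 10^6/(0.21 × 4.4 × 10^8) = 0.05519 m
Confined: Δh_c = ΔV/(S·A) = 5.1 × 10^6/(4.4 × 10^-4 × 4.4 × 10^8) = 26.34 m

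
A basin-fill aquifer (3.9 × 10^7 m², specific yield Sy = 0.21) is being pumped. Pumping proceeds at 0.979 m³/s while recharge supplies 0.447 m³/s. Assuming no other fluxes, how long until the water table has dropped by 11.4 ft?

t ≈ 619 days

Δh = 11.4 ft = 3.475 m
ΔV = Sy × A × Δh = 0.21 × 3.9 × 10^7 × 3.475 = 2.846 × 10^7 m³
Net withdrawal = 0.979 − 0.447 = 0.532 m³/s = 45960 m³/d
t = ΔV / Q = 2.846 × 10^7 m³ / 45960 m³/d = 619.1 d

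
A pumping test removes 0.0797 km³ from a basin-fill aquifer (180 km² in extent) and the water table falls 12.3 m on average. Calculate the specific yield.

A = 180 km² = 1.8 × 10^8 m²
ΔV = 0.0797 km³ = 7.97 × 10^7 m³
Sy = ΔV / (A × Δh) = 7.97 × 10^7 m³ / (1.8 × 10^8 m² × 12.3 m) = 0.036

Sy ≈ 0.036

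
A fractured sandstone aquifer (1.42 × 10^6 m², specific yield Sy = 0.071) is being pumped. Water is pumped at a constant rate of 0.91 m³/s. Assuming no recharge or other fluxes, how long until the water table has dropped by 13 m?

ΔV = Sy × A × Δh = 0.071 × 1.42 × 10^6 × 13 = 1.311 × 10^6 m³
Q = 0.91 m³/s = 78620 m³/d
t = ΔV / Q = 1.311 × 10^6 m³ / 78620 m³/d = 16.67 d

t ≈ 16.7 days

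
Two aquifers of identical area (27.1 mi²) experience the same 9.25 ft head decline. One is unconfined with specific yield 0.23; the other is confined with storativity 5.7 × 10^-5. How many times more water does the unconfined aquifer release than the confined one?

A = 27.1 mi² = 7.019 × 10^7 m²
Δh = 9.25 ft = 2.819 m
Unconfined: ΔV_u = Sy × A × Δh = 0.23 × 7.019 × 10^7 × 2.819 = 4.551 × 10^7 m³
Confined: ΔV_c = S × A × Δh = 5.7 × 10^-5 × 7.019 × 10^7 × 2.819 = 11280 m³
Ratio = ΔV_u / ΔV_c = Sy / S = 0.23 / 5.7 × 10^-5 = 4035

ΔV_u / ΔV_c ≈ 4040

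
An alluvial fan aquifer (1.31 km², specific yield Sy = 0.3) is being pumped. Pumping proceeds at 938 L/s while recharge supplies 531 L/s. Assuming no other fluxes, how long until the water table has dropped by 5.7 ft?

t ≈ 19.4 days

A = 1.31 km² = 1.31 × 10^6 m²
Δh = 5.7 ft = 1.737 m
ΔV = Sy × A × Δh = 0.3 × 1.31 × 10^6 × 1.737 = 6.828 × 10^5 m³
Net withdrawal = 938 − 531 = 407 L/s = 35160 m³/d
t = ΔV / Q = 6.828 × 10^5 m³ / 35160 m³/d = 19.42 d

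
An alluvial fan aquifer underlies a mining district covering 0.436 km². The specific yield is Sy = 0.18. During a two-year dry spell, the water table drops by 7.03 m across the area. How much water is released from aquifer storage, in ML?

ΔV ≈ 552 ML

A = 0.436 km² = 4.36 × 10^5 m²
ΔV = Sy × A × Δh = 0.18 × 4.36 × 10^5 m² × 7.03 m = 5.517 × 10^5 m³
ΔV = 5.517 × 10^5 m³ = 551.7 ML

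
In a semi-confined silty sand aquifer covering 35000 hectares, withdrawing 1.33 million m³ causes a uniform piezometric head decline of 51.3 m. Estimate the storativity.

A = 35000 hectares = 3.5 × 10^8 m²
ΔV = 1.33 million m³ = 1.33 × 10^6 m³
S = ΔV / (A × Δh) = 1.33 × 10^6 m³ / (3.5 × 10^8 m² × 51.3 m) = 7.407 × 10^-5

S ≈ 7.4 × 10^-5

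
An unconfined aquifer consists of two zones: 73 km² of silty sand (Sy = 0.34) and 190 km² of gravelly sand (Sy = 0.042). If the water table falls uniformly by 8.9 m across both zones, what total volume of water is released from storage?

ΔV ≈ 2.92 × 10^8 m³

A₁ = 73 km² = 7.3 × 10^7 m²; A₂ = 190 km² = 1.9 × 10^8 m²
ΔV₁ = 0.34 × 7.3 × 10^7 × 8.9 = 2.209 × 10^8 m³
ΔV₂ = 0.042 × 1.9 × 10^8 × 8.9 = 7.102 × 10^7 m³
ΔV = ΔV₁ + ΔV₂ = 2.919 × 10^8 m³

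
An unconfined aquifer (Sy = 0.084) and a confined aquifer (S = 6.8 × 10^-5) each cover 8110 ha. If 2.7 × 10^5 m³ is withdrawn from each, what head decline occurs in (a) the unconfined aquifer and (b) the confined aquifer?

Δh_u ≈ 0.0396 m; Δh_c ≈ 49 m

A = 8110 ha = 8.11 × 10^7 m²
Unconfined: Δh_u = ΔV/(Sy·A) = 2.7 × 10^5/(0.084 × 8.11 × 10^7) = 0.03963 m
Confined: Δh_c = ΔV/(S·A) = 2.7 × 10^5/(6.8 × 10^-5 × 8.11 × 10^7) = 48.96 m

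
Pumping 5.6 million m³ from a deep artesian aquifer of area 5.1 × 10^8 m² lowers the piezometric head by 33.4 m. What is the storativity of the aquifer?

ΔV = 5.6 million m³ = 5.6 × 10^6 m³
S = ΔV / (A × Δh) = 5.6 × 10^6 m³ / (5.1 × 10^8 m² × 33.4 m) = 3.288 × 10^-4

S ≈ 3.3 × 10^-4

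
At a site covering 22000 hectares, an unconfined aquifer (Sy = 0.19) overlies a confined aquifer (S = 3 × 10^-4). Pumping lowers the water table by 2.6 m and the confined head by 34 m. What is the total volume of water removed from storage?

A = 22000 hectares = 2.2 × 10^8 m²
Unconfined: ΔV_u = Sy × A × Δh_u = 0.19 × 2.2 × 10^8 × 2.6 = 1.087 × 10^8 m³
Confined: ΔV_c = S × A × Δh_c = 3 × 10^-4 × 2.2 × 10^8 × 34 = 2.244 × 10^6 m³
Total ΔV = 1.087 × 10^8 + 2.244 × 10^6 = 1.109 × 10^8 m³

ΔV ≈ 1.11 × 10^8 m³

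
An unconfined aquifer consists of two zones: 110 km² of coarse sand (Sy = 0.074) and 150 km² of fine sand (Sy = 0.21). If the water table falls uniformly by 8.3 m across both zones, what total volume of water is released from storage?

A₁ = 110 km² = 1.1 × 10^8 m²; A₂ = 150 km² = 1.5 × 10^8 m²
ΔV₁ = 0.074 × 1.1 × 10^8 × 8.3 = 6.756 × 10^7 m³
ΔV₂ = 0.21 × 1.5 × 10^8 × 8.3 = 2.615 × 10^8 m³
ΔV = ΔV₁ + ΔV₂ = 3.29 × 10^8 m³

ΔV ≈ 3.29 × 10^8 m³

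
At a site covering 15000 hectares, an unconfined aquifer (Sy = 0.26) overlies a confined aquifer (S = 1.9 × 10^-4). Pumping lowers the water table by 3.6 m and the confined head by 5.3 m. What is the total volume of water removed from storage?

A = 15000 hectares = 1.5 × 10^8 m²
Unconfined: ΔV_u = Sy × A × Δh_u = 0.26 × 1.5 × 10^8 × 3.6 = 1.404 × 10^8 m³
Confined: ΔV_c = S × A × Δh_c = 1.9 × 10^-4 × 1.5 × 10^8 × 5.3 = 1.51 × 10^5 m³
Total ΔV = 1.404 × 10^8 + 1.51 × 10^5 = 1.406 × 10^8 m³

ΔV ≈ 1.41 × 10^8 m³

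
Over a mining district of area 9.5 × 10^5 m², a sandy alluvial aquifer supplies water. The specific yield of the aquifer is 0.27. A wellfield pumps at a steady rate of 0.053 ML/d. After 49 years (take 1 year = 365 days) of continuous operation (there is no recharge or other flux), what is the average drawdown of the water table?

Q = 0.053 ML/d = 53 m³/d
t = 49 years = 17880 d
ΔV = Q × t = 53 m³/d × 17880 d = 9.479 × 10^5 m³
Δh = ΔV / (Sy × A) = 9.479 × 10^5 / (0.27 × 9.5 × 10^5) = 3.696 m

Δh ≈ 3.7 m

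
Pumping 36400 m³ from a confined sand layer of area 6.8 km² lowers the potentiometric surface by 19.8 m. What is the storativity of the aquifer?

A = 6.8 km² = 6.8 × 10^6 m²
S = ΔV / (A × Δh) = 36400 m³ / (6.8 × 10^6 m² × 19.8 m) = 2.704 × 10^-4

S ≈ 2.7 × 10^-4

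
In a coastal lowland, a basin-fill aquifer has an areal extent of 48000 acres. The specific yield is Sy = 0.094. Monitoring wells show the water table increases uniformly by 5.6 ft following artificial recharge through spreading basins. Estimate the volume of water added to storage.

ΔV ≈ 3.12 × 10^7 m³

A = 48000 acres = 1.942 × 10^8 m²
Δh = 5.6 ft = 1.707 m
ΔV = Sy × A × Δh = 0.094 × 1.942 × 10^8 m² × 1.707 m = 3.117 × 10^7 m³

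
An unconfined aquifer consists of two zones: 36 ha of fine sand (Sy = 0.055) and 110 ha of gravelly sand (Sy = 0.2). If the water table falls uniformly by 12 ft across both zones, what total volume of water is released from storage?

A₁ = 36 ha = 3.6 × 10^5 m²; A₂ = 110 ha = 1.1 × 10^6 m²
Δh = 12 ft = 3.658 m
ΔV₁ = 0.055 × 3.6 × 10^5 × 3.658 = 72420 m³
ΔV₂ = 0.2 × 1.1 × 10^6 × 3.658 = 8.047 × 10^5 m³
ΔV = ΔV₁ + ΔV₂ = 8.771 × 10^5 m³

ΔV ≈ 8.77 × 10^5 m³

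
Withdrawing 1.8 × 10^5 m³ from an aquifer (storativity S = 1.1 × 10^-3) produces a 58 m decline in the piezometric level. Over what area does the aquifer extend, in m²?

A = ΔV / (S × Δh) = 1.8 × 10^5 / (0.0011 × 58) = 2.821 × 10^6 m²

A ≈ 2.82 × 10^6 m²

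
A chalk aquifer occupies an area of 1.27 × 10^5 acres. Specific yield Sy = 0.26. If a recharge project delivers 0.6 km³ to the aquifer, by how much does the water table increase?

A = 1.27 × 10^5 acres = 5.14 × 10^8 m²
ΔV = 0.6 km³ = 6 × 10^8 m³
Δh = ΔV / (Sy × A) = 6 × 10^8 m³ / (0.26 × 5.14 × 10^8 m²) = 4.49 m

Δh ≈ 4.49 m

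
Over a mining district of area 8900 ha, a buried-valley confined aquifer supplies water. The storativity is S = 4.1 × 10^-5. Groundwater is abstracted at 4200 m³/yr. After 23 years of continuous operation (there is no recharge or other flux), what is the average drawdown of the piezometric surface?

A = 8900 ha = 8.9 × 10^7 m²
Q = 4200 m³/yr = 11.51 m³/d
t = 23 years = 8395 d
ΔV = Q × t = 11.51 m³/d × 8395 d = 96600 m³
Δh = ΔV / (S × A) = 96600 / (4.1 × 10^-5 × 8.9 × 10^7) = 26.47 m

Δh ≈ 26.5 m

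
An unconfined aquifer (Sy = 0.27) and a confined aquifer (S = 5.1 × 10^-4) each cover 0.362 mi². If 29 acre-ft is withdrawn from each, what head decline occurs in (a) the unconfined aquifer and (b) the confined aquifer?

A = 0.362 mi² = 9.376 × 10^5 m²
ΔV = 29 acre-ft = 35770 m³
Unconfined: Δh_u = ΔV/(Sy·A) = 35770/(0.27 × 9.376 × 10^5) = 0.1413 m
Confined: Δh_c = ΔV/(S·A) = 35770/(5.1 × 10^-4 × 9.376 × 10^5) = 74.81 m

Δh_u ≈ 0.141 m; Δh_c ≈ 74.8 m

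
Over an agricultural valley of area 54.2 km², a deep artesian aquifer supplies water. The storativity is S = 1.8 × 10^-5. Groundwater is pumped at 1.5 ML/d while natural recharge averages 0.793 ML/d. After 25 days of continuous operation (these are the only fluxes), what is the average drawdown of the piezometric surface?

A = 54.2 km² = 5.42 × 10^7 m²
Net abstraction = 1.5 − 0.793 = 0.707 ML/d
Q_net = 0.707 ML/d = 707 m³/d
ΔV = Q × t = 707 m³/d × 25 d = 17680 m³
Δh = ΔV / (S × A) = 17680 / (1.8 × 10^-5 × 5.42 × 10^7) = 18.12 m

Δh ≈ 18.1 m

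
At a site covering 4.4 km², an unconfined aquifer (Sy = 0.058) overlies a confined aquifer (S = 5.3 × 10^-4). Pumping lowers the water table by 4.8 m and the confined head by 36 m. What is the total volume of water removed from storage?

ΔV ≈ 1.31 × 10^6 m³

A = 4.4 km² = 4.4 × 10^6 m²
Unconfined: ΔV_u = Sy × A × Δh_u = 0.058 × 4.4 × 10^6 × 4.8 = 1.225 × 10^6 m³
Confined: ΔV_c = S × A × Δh_c = 5.3 × 10^-4 × 4.4 × 10^6 × 36 = 83950 m³
Total ΔV = 1.225 × 10^6 + 83950 = 1.309 × 10^6 m³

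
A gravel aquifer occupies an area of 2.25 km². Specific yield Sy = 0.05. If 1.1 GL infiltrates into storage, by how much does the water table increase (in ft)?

Δh ≈ 32.1 ft

A = 2.25 km² = 2.25 × 10^6 m²
ΔV = 1.1 GL = 1.1 × 10^6 m³
Δh = ΔV / (Sy × A) = 1.1 × 10^6 m³ / (0.05 × 2.25 × 10^6 m²) = 9.778 m
Δh = 9.778 m = 32.08 ft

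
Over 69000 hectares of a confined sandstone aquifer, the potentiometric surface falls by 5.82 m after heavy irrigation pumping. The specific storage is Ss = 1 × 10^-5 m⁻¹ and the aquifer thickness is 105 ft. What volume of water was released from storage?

ΔV ≈ 1.29 × 10^6 m³

b = 105 ft = 32 m
S = Ss × b = 1 × 10^-5 m⁻¹ × 32 m = 3.2 × 10^-4
A = 69000 hectares = 6.9 × 10^8 m²
ΔV = S × A × Δh = 3.2 × 10^-4 × 6.9 × 10^8 m² × 5.82 m = 1.285 × 10^6 m³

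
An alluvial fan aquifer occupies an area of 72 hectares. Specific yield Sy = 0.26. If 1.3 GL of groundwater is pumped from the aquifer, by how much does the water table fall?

A = 72 hectares = 7.2 × 10^5 m²
ΔV = 1.3 GL = 1.3 × 10^6 m³
Δh = ΔV / (Sy × A) = 1.3 × 10^6 m³ / (0.26 × 7.2 × 10^5 m²) = 6.944 m

Δh ≈ 6.94 m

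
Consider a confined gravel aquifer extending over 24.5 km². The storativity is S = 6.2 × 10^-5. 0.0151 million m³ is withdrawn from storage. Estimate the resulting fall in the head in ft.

Δh ≈ 32.6 ft

A = 24.5 km² = 2.45 × 10^7 m²
ΔV = 0.0151 million m³ = 15100 m³
Δh = ΔV / (S × A) = 15100 m³ / (6.2 × 10^-5 × 2.45 × 10^7 m²) = 9.941 m
Δh = 9.941 m = 32.61 ft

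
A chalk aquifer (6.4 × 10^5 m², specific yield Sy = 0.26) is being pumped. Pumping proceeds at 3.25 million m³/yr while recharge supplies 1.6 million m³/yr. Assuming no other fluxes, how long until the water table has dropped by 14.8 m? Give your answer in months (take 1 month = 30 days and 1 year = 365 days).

t ≈ 18.2 months

ΔV = Sy × A × Δh = 0.26 × 6.4 × 10^5 × 14.8 = 2.463 × 10^6 m³
Net withdrawal = 3.25 − 1.6 = 1.65 million m³/yr = 4521 m³/d
t = ΔV / Q = 2.463 × 10^6 m³ / 4521 m³/d = 544.8 d
t = 544.8 d ≈ 18.16 months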